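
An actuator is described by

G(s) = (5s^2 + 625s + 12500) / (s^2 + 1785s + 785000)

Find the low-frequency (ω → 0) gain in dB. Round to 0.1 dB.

G(0) = 12500 / 785000 ≈ 0.015924
20 log₁₀(0.015924) ≈ -35.96 dB

-36.0 dB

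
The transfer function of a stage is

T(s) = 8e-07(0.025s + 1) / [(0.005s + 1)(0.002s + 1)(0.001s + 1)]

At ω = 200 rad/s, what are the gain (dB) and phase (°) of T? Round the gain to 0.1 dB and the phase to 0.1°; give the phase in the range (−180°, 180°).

At ω = 200 rad/s:
zero (1 + j200·0.025) = 1 + j5 → |·| ≈ 5.099, ∠ ≈ 78.69°
pole (1 + j200·0.005) = 1 + j1 → |·| ≈ 1.4142, ∠ ≈ 45.00°
pole (1 + j200·0.002) = 1 + j0.4 → |·| ≈ 1.077, ∠ ≈ 21.80°
pole (1 + j200·0.001) = 1 + j0.2 → |·| ≈ 1.0198, ∠ ≈ 11.31°
|T| = 8e-07 · 5.099 / (1.4142 · 1.077 · 1.0198) ≈ 2.6262e-06
Gain = 20 log₁₀(2.6262e-06) ≈ -111.61 dB
∠T = (78.69°) − (45.00° + 21.80° + 11.31°) = 0.58°

-111.6 dB, 0.6°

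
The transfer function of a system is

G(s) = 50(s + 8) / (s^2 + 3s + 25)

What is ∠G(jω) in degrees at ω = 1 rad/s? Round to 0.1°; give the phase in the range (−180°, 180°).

At s = jω = j1:
zero (s+8): 8 + j1 → |·| = √(8²+1²) = √65 ≈ 8.0623, ∠ = arctan(1/8) ≈ 7.13°
quadratic: (j1)² + 3·j1 + 25 = 24 + j3 → |·| ≈ 24.187, ∠ ≈ 7.13°
∠G = 7.13° − 7.13° = 0.00°

0.0°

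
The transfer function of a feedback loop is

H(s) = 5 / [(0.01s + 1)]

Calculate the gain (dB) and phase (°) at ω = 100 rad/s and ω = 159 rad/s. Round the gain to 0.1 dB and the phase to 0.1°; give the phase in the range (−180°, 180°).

At ω = 100 rad/s:
pole (1 + j100·0.01) = 1 + j1 → |·| ≈ 1.4142, ∠ ≈ 45.00°
|H| = 5 · 1 / (1.4142) ≈ 3.5356
Gain = 20 log₁₀(3.5356) ≈ 10.97 dB
∠H = (0°) − (45.00°) = -45.00°

At ω = 159 rad/s:
pole (1 + j159·0.01) = 1 + j1.59 → |·| ≈ 1.8783, ∠ ≈ 57.83°
|H| = 5 · 1 / (1.8783) ≈ 2.662
Gain = 20 log₁₀(2.662) ≈ 8.50 dB
∠H = (0°) − (57.83°) = -57.83°

ω = 100: 11.0 dB, -45.0°; ω = 159: 8.5 dB, -57.8°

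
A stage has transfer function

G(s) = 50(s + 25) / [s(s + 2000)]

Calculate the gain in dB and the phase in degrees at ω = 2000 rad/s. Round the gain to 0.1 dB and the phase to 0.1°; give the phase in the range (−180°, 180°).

At s = jω = j2000:
zero (s+25): 25 + j2000 → |·| = √(25²+2000²) = √4000625 ≈ 2000.2, ∠ = arctan(2000/25) ≈ 89.28°
pole (s+2000): 2000 + j2000 → |·| = √(2000²+2000²) = √8000000 ≈ 2828.4, ∠ = arctan(2000/2000) ≈ 45.00°
pole at origin: |s| = 2000, ∠ = 90.00° (in denominator)
|G| = 50 · 2000.2 / 5.6568e+06 ≈ 0.01768
Gain = 20 log₁₀(0.01768) ≈ -35.05 dB
∠G = 89.28° − 135.00° = -45.72°

-35.1 dB, -45.7°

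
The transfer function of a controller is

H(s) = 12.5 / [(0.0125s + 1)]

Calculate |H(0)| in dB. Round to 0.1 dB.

H(0) = 12.5 · 1 / 1 = 12.5
20 log₁₀(12.5) ≈ 21.94 dB

21.9 dB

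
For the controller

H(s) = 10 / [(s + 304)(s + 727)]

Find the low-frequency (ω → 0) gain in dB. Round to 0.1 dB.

-86.9 dB

H(0) = 10 / (304·727) ≈ 4.5247e-05
20 log₁₀(4.5247e-05) ≈ -86.89 dB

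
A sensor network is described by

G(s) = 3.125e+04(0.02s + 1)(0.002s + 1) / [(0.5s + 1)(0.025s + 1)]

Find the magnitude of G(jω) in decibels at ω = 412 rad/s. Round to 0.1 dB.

44.0 dB

At ω = 412 rad/s:
zero (1 + j412·0.02) = 1 + j8.24 → |·| ≈ 8.3005, ∠ ≈ 83.08°
zero (1 + j412·0.002) = 1 + j0.824 → |·| ≈ 1.2958, ∠ ≈ 39.49°
pole (1 + j412·0.5) = 1 + j206 → |·| ≈ 206, ∠ ≈ 89.72°
pole (1 + j412·0.025) = 1 + j10.3 → |·| ≈ 10.348, ∠ ≈ 84.45°
|G| = 3.125e+04 · 8.3005 · 1.2958 / (206 · 10.348) ≈ 157.68
Gain = 20 log₁₀(157.68) ≈ 43.96 dB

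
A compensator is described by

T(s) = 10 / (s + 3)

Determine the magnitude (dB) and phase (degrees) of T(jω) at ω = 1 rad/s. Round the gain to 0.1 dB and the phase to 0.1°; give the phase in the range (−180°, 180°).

10.0 dB, -18.4°

Substitute s = j1:
Numerator: 10 = 10 + j0
Denominator: (j1) + 3 = 3 + j1
|N| = √(10² + 0²) ≈ 10, ∠N ≈ 0.00°
|D| = √(3² + 1²) ≈ 3.1623, ∠D ≈ 18.43°
|T| = 10 / 3.1623 ≈ 3.1623
Gain = 20 log₁₀(3.1623) ≈ 10.00 dB
∠T = 0.00° − 18.43° = -18.43°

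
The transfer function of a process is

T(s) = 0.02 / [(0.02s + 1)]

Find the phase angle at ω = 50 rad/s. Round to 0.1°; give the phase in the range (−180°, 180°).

-45.0°

At ω = 50 rad/s:
pole (1 + j50·0.02) = 1 + j1 → |·| ≈ 1.4142, ∠ ≈ 45.00°
∠T = (0°) − (45.00°) = -45.00°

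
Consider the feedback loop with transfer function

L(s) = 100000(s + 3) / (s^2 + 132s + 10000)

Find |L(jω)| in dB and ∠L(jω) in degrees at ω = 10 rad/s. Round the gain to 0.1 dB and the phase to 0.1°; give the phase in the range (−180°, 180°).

At s = jω = j10:
zero (s+3): 3 + j10 → |·| = √(3²+10²) = √109 ≈ 10.44, ∠ = arctan(10/3) ≈ 73.30°
quadratic: (j10)² + 132·j10 + 10000 = 9900 + j1320 → |·| ≈ 9987.6, ∠ ≈ 7.59°
|L| = 100000 · 10.44 / 9987.6 ≈ 104.53
Gain = 20 log₁₀(104.53) ≈ 40.38 dB
∠L = 73.30° − 7.59° = 65.71°

40.4 dB, 65.7°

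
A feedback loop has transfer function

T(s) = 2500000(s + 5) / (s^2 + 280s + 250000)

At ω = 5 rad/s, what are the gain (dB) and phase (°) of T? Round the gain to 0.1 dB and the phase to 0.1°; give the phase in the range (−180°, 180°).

37.0 dB, 44.7°

At s = jω = j5:
zero (s+5): 5 + j5 → |·| = √(5²+5²) = √50 ≈ 7.0711, ∠ = arctan(5/5) ≈ 45.00°
quadratic: (j5)² + 280·j5 + 250000 = 249975 + j1400 → |·| ≈ 2.4998e+05, ∠ ≈ 0.32°
|T| = 2500000 · 7.0711 / 2.4998e+05 ≈ 70.717
Gain = 20 log₁₀(70.717) ≈ 36.99 dB
∠T = 45.00° − 0.32° = 44.68°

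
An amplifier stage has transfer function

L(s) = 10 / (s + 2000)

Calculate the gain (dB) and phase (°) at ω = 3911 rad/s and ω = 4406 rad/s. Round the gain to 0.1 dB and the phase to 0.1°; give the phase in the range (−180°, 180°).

ω = 3911: -52.9 dB, -62.9°; ω = 4406: -53.7 dB, -65.6°

At s = jω = j3911:
pole (s+2000): 2000 + j3911 → |·| = √(2000²+3911²) = √19295921 ≈ 4392.7, ∠ = arctan(3911/2000) ≈ 62.92°
|L| = 10 / 4392.7 ≈ 0.0022765
Gain = 20 log₁₀(0.0022765) ≈ -52.85 dB
∠L = 0.00° − 62.92° = -62.92°

At s = jω = j4406:
pole (s+2000): 2000 + j4406 → |·| = √(2000²+4406²) = √23412836 ≈ 4838.7, ∠ = arctan(4406/2000) ≈ 65.59°
|L| = 10 / 4838.7 ≈ 0.0020667
Gain = 20 log₁₀(0.0020667) ≈ -53.69 dB
∠L = 0.00° − 65.59° = -65.59°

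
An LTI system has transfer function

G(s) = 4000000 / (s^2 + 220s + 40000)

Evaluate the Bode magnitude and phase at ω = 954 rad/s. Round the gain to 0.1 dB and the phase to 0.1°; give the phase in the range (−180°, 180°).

13.0 dB, -166.4°

At s = jω = j954:
quadratic: (j954)² + 220·j954 + 40000 = -870116 + j209880 → |·| ≈ 8.9507e+05, ∠ ≈ 166.44°
|G| = 4000000 / 8.9507e+05 ≈ 4.4689
Gain = 20 log₁₀(4.4689) ≈ 13.00 dB
∠G = 0.00° − 166.44° = -166.44°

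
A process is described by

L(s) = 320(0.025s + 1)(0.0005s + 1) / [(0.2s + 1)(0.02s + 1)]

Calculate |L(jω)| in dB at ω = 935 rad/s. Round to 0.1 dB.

At ω = 935 rad/s:
zero (1 + j935·0.025) = 1 + j23.375 → |·| ≈ 23.396, ∠ ≈ 87.55°
zero (1 + j935·0.0005) = 1 + j0.4675 → |·| ≈ 1.1039, ∠ ≈ 25.06°
pole (1 + j935·0.2) = 1 + j187 → |·| ≈ 187, ∠ ≈ 89.69°
pole (1 + j935·0.02) = 1 + j18.7 → |·| ≈ 18.727, ∠ ≈ 86.94°
|L| = 320 · 23.396 · 1.1039 / (187 · 18.727) ≈ 2.36
Gain = 20 log₁₀(2.36) ≈ 7.46 dB

7.5 dB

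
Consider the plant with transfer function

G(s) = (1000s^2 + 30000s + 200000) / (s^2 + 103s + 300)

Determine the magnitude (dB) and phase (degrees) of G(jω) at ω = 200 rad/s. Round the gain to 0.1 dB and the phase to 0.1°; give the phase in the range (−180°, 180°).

59.1 dB, 18.9°

Substitute s = j200:
Numerator: 1000(j200)^2 + 30000(j200) + 200000 = -39800000 + j6000000
Denominator: (j200)^2 + 103(j200) + 300 = -39700 + j20600
|N| = √(39800000² + 6000000²) ≈ 4.025e+07, ∠N ≈ 171.43°
|D| = √(39700² + 20600²) ≈ 44726, ∠D ≈ 152.58°
|G| = 4.025e+07 / 44726 ≈ 899.92
Gain = 20 log₁₀(899.92) ≈ 59.08 dB
∠G = 171.43° − 152.58° = 18.85°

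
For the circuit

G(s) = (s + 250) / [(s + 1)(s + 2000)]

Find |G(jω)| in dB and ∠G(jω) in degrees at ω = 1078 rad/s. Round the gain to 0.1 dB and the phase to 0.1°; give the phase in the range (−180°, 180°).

-66.9 dB, -41.3°

At s = jω = j1078:
zero (s+250): 250 + j1078 → |·| = √(250²+1078²) = √1224584 ≈ 1106.6, ∠ = arctan(1078/250) ≈ 76.94°
pole (s+1): 1 + j1078 → |·| = √(1²+1078²) = √1162085 ≈ 1078, ∠ = arctan(1078/1) ≈ 89.95°
pole (s+2000): 2000 + j1078 → |·| = √(2000²+1078²) = √5162084 ≈ 2272, ∠ = arctan(1078/2000) ≈ 28.32°
|G| = 1 · 1106.6 / 2.4492e+06 ≈ 0.00045182
Gain = 20 log₁₀(0.00045182) ≈ -66.90 dB
∠G = 76.94° − 118.27° = -41.33°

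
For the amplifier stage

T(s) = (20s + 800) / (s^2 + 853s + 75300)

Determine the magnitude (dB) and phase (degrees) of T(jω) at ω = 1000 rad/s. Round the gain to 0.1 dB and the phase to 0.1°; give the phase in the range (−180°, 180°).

-36.0 dB, -49.6°

Substitute s = j1000:
Numerator: 20(j1000) + 800 = 800 + j20000
Denominator: (j1000)^2 + 853(j1000) + 75300 = -924700 + j853000
|N| = √(800² + 20000²) ≈ 20016, ∠N ≈ 87.71°
|D| = √(924700² + 853000²) ≈ 1.258e+06, ∠D ≈ 137.31°
|T| = 20016 / 1.258e+06 ≈ 0.015911
Gain = 20 log₁₀(0.015911) ≈ -35.97 dB
∠T = 87.71° − 137.31° = -49.60°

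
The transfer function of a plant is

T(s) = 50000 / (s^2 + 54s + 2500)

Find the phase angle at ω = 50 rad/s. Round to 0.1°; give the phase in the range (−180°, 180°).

At s = jω = j50:
quadratic: (j50)² + 54·j50 + 2500 = 0 + j2700 → |·| ≈ 2700, ∠ ≈ 90.00°
∠T = 0.00° − 90.00° = -90.00°

-90.0°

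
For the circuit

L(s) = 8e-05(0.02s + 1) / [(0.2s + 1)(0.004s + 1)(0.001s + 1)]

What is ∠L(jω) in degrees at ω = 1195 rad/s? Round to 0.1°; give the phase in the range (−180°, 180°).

-130.4°

At ω = 1195 rad/s:
zero (1 + j1195·0.02) = 1 + j23.9 → |·| ≈ 23.921, ∠ ≈ 87.60°
pole (1 + j1195·0.2) = 1 + j239 → |·| ≈ 239, ∠ ≈ 89.76°
pole (1 + j1195·0.004) = 1 + j4.78 → |·| ≈ 4.8835, ∠ ≈ 78.18°
pole (1 + j1195·0.001) = 1 + j1.195 → |·| ≈ 1.5582, ∠ ≈ 50.08°
∠L = (87.60°) − (89.76° + 78.18° + 50.08°) = -130.42°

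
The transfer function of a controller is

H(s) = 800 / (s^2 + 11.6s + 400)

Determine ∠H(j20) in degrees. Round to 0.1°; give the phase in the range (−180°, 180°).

-90.0°

At s = jω = j20:
quadratic: (j20)² + 11.6·j20 + 400 = 0 + j232 → |·| ≈ 232, ∠ ≈ 90.00°
∠H = 0.00° − 90.00° = -90.00°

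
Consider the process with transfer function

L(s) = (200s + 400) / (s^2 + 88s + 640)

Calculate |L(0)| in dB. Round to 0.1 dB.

L(0) = 400 / 640 = 0.625
20 log₁₀(0.625) ≈ -4.08 dB

-4.1 dB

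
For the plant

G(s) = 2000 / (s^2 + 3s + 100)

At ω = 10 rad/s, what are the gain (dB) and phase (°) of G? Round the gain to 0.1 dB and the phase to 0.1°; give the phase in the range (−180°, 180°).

36.5 dB, -90.0°

At s = jω = j10:
quadratic: (j10)² + 3·j10 + 100 = 0 + j30 → |·| ≈ 30, ∠ ≈ 90.00°
|G| = 2000 / 30 ≈ 66.667
Gain = 20 log₁₀(66.667) ≈ 36.48 dB
∠G = 0.00° − 90.00° = -90.00°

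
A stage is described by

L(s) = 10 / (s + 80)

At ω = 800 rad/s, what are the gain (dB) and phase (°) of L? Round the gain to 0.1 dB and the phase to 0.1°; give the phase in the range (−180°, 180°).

Substitute s = j800:
Numerator: 10 = 10 + j0
Denominator: (j800) + 80 = 80 + j800
|N| = √(10² + 0²) ≈ 10, ∠N ≈ 0.00°
|D| = √(80² + 800²) ≈ 803.99, ∠D ≈ 84.29°
|L| = 10 / 803.99 ≈ 0.012438
Gain = 20 log₁₀(0.012438) ≈ -38.10 dB
∠L = 0.00° − 84.29° = -84.29°

-38.1 dB, -84.3°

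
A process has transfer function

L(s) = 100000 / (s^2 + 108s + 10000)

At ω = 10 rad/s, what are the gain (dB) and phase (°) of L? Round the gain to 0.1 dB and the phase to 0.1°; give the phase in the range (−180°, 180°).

At s = jω = j10:
quadratic: (j10)² + 108·j10 + 10000 = 9900 + j1080 → |·| ≈ 9958.7, ∠ ≈ 6.23°
|L| = 100000 / 9958.7 ≈ 10.041
Gain = 20 log₁₀(10.041) ≈ 20.04 dB
∠L = 0.00° − 6.23° = -6.23°

20.0 dB, -6.2°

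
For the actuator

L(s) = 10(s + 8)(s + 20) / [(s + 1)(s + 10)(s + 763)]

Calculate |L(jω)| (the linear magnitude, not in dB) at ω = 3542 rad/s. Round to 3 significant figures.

At s = jω = j3542:
zero (s+8): 8 + j3542 → |·| = √(8²+3542²) = √12545828 ≈ 3542, ∠ = arctan(3542/8) ≈ 89.87°
zero (s+20): 20 + j3542 → |·| = √(20²+3542²) = √12546164 ≈ 3542.1, ∠ = arctan(3542/20) ≈ 89.68°
pole (s+1): 1 + j3542 → |·| = √(1²+3542²) = √12545765 ≈ 3542, ∠ = arctan(3542/1) ≈ 89.98°
pole (s+10): 10 + j3542 → |·| = √(10²+3542²) = √12545864 ≈ 3542, ∠ = arctan(3542/10) ≈ 89.84°
pole (s+763): 763 + j3542 → |·| = √(763²+3542²) = √13127933 ≈ 3623.2, ∠ = arctan(3542/763) ≈ 77.84°
|L| = 10 · 1.2546e+07 / 4.5456e+10 ≈ 0.00276

0.00276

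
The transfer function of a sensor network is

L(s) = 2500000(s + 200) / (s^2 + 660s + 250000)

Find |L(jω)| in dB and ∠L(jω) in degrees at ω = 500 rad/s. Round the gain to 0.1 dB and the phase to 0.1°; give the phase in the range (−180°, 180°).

At s = jω = j500:
zero (s+200): 200 + j500 → |·| = √(200²+500²) = √290000 ≈ 538.52, ∠ = arctan(500/200) ≈ 68.20°
quadratic: (j500)² + 660·j500 + 250000 = 0 + j330000 → |·| ≈ 3.3e+05, ∠ ≈ 90.00°
|L| = 2500000 · 538.52 / 3.3e+05 ≈ 4079.7
Gain = 20 log₁₀(4079.7) ≈ 72.21 dB
∠L = 68.20° − 90.00° = -21.80°

72.2 dB, -21.8°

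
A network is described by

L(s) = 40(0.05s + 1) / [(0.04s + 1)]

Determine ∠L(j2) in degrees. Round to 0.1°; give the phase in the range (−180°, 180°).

1.1°

At ω = 2 rad/s:
zero (1 + j2·0.05) = 1 + j0.1 → |·| ≈ 1.005, ∠ ≈ 5.71°
pole (1 + j2·0.04) = 1 + j0.08 → |·| ≈ 1.0032, ∠ ≈ 4.57°
∠L = (5.71°) − (4.57°) = 1.14°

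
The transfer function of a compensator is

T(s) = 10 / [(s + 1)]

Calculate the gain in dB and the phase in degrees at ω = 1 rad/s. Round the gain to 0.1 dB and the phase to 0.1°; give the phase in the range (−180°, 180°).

At ω = 1 rad/s:
pole (1 + j1·1) = 1 + j1 → |·| ≈ 1.4142, ∠ ≈ 45.00°
|T| = 10 · 1 / (1.4142) ≈ 7.0711
Gain = 20 log₁₀(7.0711) ≈ 16.99 dB
∠T = (0°) − (45.00°) = -45.00°

17.0 dB, -45.0°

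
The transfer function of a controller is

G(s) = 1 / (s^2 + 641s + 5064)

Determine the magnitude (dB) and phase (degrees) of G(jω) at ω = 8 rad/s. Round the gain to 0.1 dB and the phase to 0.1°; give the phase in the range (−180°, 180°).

Substitute s = j8:
Numerator: 1 = 1 + j0
Denominator: (j8)^2 + 641(j8) + 5064 = 5000 + j5128
|N| = √(1² + 0²) ≈ 1, ∠N ≈ 0.00°
|D| = √(5000² + 5128²) ≈ 7162.1, ∠D ≈ 45.72°
|G| = 1 / 7162.1 ≈ 0.00013962
Gain = 20 log₁₀(0.00013962) ≈ -77.10 dB
∠G = 0.00° − 45.72° = -45.72°

-77.1 dB, -45.7°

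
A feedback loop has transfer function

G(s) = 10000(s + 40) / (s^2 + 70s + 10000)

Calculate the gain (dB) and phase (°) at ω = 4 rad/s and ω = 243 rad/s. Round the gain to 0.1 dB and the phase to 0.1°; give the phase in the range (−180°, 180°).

At s = jω = j4:
zero (s+40): 40 + j4 → |·| = √(40²+4²) = √1616 ≈ 40.2, ∠ = arctan(4/40) ≈ 5.71°
quadratic: (j4)² + 70·j4 + 10000 = 9984 + j280 → |·| ≈ 9987.9, ∠ ≈ 1.61°
|G| = 10000 · 40.2 / 9987.9 ≈ 40.249
Gain = 20 log₁₀(40.249) ≈ 32.10 dB
∠G = 5.71° − 1.61° = 4.10°

At s = jω = j243:
zero (s+40): 40 + j243 → |·| = √(40²+243²) = √60649 ≈ 246.27, ∠ = arctan(243/40) ≈ 80.65°
quadratic: (j243)² + 70·j243 + 10000 = -49049 + j17010 → |·| ≈ 51915, ∠ ≈ 160.87°
|G| = 10000 · 246.27 / 51915 ≈ 47.437
Gain = 20 log₁₀(47.437) ≈ 33.52 dB
∠G = 80.65° − 160.87° = -80.22°

ω = 4: 32.1 dB, 4.1°; ω = 243: 33.5 dB, -80.2°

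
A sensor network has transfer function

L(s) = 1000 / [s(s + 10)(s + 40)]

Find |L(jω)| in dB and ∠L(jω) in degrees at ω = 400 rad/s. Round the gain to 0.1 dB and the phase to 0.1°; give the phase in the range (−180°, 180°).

At s = jω = j400:
pole (s+10): 10 + j400 → |·| = √(10²+400²) = √160100 ≈ 400.12, ∠ = arctan(400/10) ≈ 88.57°
pole (s+40): 40 + j400 → |·| = √(40²+400²) = √161600 ≈ 402, ∠ = arctan(400/40) ≈ 84.29°
pole at origin: |s| = 400, ∠ = 90.00° (in denominator)
|L| = 1000 / 6.4339e+07 ≈ 1.5543e-05
Gain = 20 log₁₀(1.5543e-05) ≈ -96.17 dB
∠L = 0.00° − 262.86° = -262.86° ≡ 97.14° (principal value)

-96.2 dB, 97.1°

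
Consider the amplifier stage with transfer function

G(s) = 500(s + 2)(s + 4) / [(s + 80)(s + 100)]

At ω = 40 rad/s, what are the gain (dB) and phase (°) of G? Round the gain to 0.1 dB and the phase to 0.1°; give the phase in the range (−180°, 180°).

At s = jω = j40:
zero (s+2): 2 + j40 → |·| = √(2²+40²) = √1604 ≈ 40.05, ∠ = arctan(40/2) ≈ 87.14°
zero (s+4): 4 + j40 → |·| = √(4²+40²) = √1616 ≈ 40.2, ∠ = arctan(40/4) ≈ 84.29°
pole (s+80): 80 + j40 → |·| = √(80²+40²) = √8000 ≈ 89.443, ∠ = arctan(40/80) ≈ 26.57°
pole (s+100): 100 + j40 → |·| = √(100²+40²) = √11600 ≈ 107.7, ∠ = arctan(40/100) ≈ 21.80°
|G| = 500 · 1610 / 9633 ≈ 83.567
Gain = 20 log₁₀(83.567) ≈ 38.44 dB
∠G = 171.43° − 48.37° = 123.06°

38.4 dB, 123.1°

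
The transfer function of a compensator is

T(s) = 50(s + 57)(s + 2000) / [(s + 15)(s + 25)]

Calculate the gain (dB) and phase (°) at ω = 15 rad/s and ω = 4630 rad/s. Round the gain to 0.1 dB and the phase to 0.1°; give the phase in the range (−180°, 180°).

ω = 15: 79.6 dB, -60.8°; ω = 4630: 34.7 dB, -23.6°

At s = jω = j15:
zero (s+57): 57 + j15 → |·| = √(57²+15²) = √3474 ≈ 58.941, ∠ = arctan(15/57) ≈ 14.74°
zero (s+2000): 2000 + j15 → |·| = √(2000²+15²) = √4000225 ≈ 2000.1, ∠ = arctan(15/2000) ≈ 0.43°
pole (s+15): 15 + j15 → |·| = √(15²+15²) = √450 ≈ 21.213, ∠ = arctan(15/15) ≈ 45.00°
pole (s+25): 25 + j15 → |·| = √(25²+15²) = √850 ≈ 29.155, ∠ = arctan(15/25) ≈ 30.96°
|T| = 50 · 1.1789e+05 / 618.47 ≈ 9530.8
Gain = 20 log₁₀(9530.8) ≈ 79.58 dB
∠T = 15.17° − 75.96° = -60.79°

At s = jω = j4630:
zero (s+57): 57 + j4630 → |·| = √(57²+4630²) = √21440149 ≈ 4630.4, ∠ = arctan(4630/57) ≈ 89.29°
zero (s+2000): 2000 + j4630 → |·| = √(2000²+4630²) = √25436900 ≈ 5043.5, ∠ = arctan(4630/2000) ≈ 66.64°
pole (s+15): 15 + j4630 → |·| = √(15²+4630²) = √21437125 ≈ 4630, ∠ = arctan(4630/15) ≈ 89.81°
pole (s+25): 25 + j4630 → |·| = √(25²+4630²) = √21437525 ≈ 4630.1, ∠ = arctan(4630/25) ≈ 89.69°
|T| = 50 · 2.3353e+07 / 2.1437e+07 ≈ 54.469
Gain = 20 log₁₀(54.469) ≈ 34.72 dB
∠T = 155.93° − 179.50° = -23.57°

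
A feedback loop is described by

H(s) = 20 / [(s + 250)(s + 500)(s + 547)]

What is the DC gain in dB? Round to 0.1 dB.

H(0) = 20 / (250·500·547) ≈ 2.925e-07
20 log₁₀(2.925e-07) ≈ -130.68 dB

-130.7 dB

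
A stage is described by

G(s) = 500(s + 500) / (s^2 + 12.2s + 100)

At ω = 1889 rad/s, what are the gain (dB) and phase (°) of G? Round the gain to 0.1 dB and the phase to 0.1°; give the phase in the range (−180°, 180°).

At s = jω = j1889:
zero (s+500): 500 + j1889 → |·| = √(500²+1889²) = √3818321 ≈ 1954.1, ∠ = arctan(1889/500) ≈ 75.17°
quadratic: (j1889)² + 12.2·j1889 + 100 = -3568221 + j23045.8 → |·| ≈ 3.5683e+06, ∠ ≈ 179.63°
|G| = 500 · 1954.1 / 3.5683e+06 ≈ 0.27381
Gain = 20 log₁₀(0.27381) ≈ -11.25 dB
∠G = 75.17° − 179.63° = -104.46°

-11.3 dB, -104.5°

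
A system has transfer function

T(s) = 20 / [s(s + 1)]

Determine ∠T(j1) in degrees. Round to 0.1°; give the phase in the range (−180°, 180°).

-135.0°

At s = jω = j1:
pole (s+1): 1 + j1 → |·| = √(1²+1²) = √2 ≈ 1.4142, ∠ = arctan(1/1) ≈ 45.00°
pole at origin: |s| = 1, ∠ = 90.00° (in denominator)
∠T = 0.00° − 135.00° = -135.00°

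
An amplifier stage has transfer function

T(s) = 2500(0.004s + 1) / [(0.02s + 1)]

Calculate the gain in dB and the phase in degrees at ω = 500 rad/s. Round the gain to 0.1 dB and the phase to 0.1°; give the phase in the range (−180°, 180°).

54.9 dB, -20.9°

At ω = 500 rad/s:
zero (1 + j500·0.004) = 1 + j2 → |·| ≈ 2.2361, ∠ ≈ 63.43°
pole (1 + j500·0.02) = 1 + j10 → |·| ≈ 10.05, ∠ ≈ 84.29°
|T| = 2500 · 2.2361 / (10.05) ≈ 556.24
Gain = 20 log₁₀(556.24) ≈ 54.91 dB
∠T = (63.43°) − (84.29°) = -20.86°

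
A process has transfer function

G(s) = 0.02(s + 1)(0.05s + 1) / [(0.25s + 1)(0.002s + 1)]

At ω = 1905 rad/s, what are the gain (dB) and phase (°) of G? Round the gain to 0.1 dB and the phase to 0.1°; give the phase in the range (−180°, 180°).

At ω = 1905 rad/s:
zero (1 + j1905·1) = 1 + j1905 → |·| ≈ 1905, ∠ ≈ 89.97°
zero (1 + j1905·0.05) = 1 + j95.25 → |·| ≈ 95.255, ∠ ≈ 89.40°
pole (1 + j1905·0.25) = 1 + j476.25 → |·| ≈ 476.25, ∠ ≈ 89.88°
pole (1 + j1905·0.002) = 1 + j3.81 → |·| ≈ 3.939, ∠ ≈ 75.29°
|G| = 0.02 · 1905 · 95.255 / (476.25 · 3.939) ≈ 1.9346
Gain = 20 log₁₀(1.9346) ≈ 5.73 dB
∠G = (89.97° + 89.40°) − (89.88° + 75.29°) = 14.20°

5.7 dB, 14.2°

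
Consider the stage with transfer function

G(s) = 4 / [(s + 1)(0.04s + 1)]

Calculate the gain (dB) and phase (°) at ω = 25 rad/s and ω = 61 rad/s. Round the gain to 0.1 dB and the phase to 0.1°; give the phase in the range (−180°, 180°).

ω = 25: -18.9 dB, -132.7°; ω = 61: -32.1 dB, -156.8°

At ω = 25 rad/s:
pole (1 + j25·1) = 1 + j25 → |·| ≈ 25.02, ∠ ≈ 87.71°
pole (1 + j25·0.04) = 1 + j1 → |·| ≈ 1.4142, ∠ ≈ 45.00°
|G| = 4 · 1 / (25.02 · 1.4142) ≈ 0.11305
Gain = 20 log₁₀(0.11305) ≈ -18.93 dB
∠G = (0°) − (87.71° + 45.00°) = -132.71°

At ω = 61 rad/s:
pole (1 + j61·1) = 1 + j61 → |·| ≈ 61.008, ∠ ≈ 89.06°
pole (1 + j61·0.04) = 1 + j2.44 → |·| ≈ 2.637, ∠ ≈ 67.71°
|G| = 4 · 1 / (61.008 · 2.637) ≈ 0.024864
Gain = 20 log₁₀(0.024864) ≈ -32.09 dB
∠G = (0°) − (89.06° + 67.71°) = -156.77°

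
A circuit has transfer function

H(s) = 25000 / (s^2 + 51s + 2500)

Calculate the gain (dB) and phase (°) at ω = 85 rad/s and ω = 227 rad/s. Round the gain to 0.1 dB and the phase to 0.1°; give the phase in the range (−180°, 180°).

At s = jω = j85:
quadratic: (j85)² + 51·j85 + 2500 = -4725 + j4335 → |·| ≈ 6412.3, ∠ ≈ 137.46°
|H| = 25000 / 6412.3 ≈ 3.8988
Gain = 20 log₁₀(3.8988) ≈ 11.82 dB
∠H = 0.00° − 137.46° = -137.46°

At s = jω = j227:
quadratic: (j227)² + 51·j227 + 2500 = -49029 + j11577 → |·| ≈ 50377, ∠ ≈ 166.71°
|H| = 25000 / 50377 ≈ 0.49626
Gain = 20 log₁₀(0.49626) ≈ -6.09 dB
∠H = 0.00° − 166.71° = -166.71°

ω = 85: 11.8 dB, -137.5°; ω = 227: -6.1 dB, -166.7°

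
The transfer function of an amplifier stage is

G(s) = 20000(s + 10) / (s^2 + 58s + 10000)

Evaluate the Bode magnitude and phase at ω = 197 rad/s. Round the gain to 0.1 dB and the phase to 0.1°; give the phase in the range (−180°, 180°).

42.1 dB, -71.3°

At s = jω = j197:
zero (s+10): 10 + j197 → |·| = √(10²+197²) = √38909 ≈ 197.25, ∠ = arctan(197/10) ≈ 87.09°
quadratic: (j197)² + 58·j197 + 10000 = -28809 + j11426 → |·| ≈ 30992, ∠ ≈ 158.37°
|G| = 20000 · 197.25 / 30992 ≈ 127.29
Gain = 20 log₁₀(127.29) ≈ 42.10 dB
∠G = 87.09° − 158.37° = -71.28°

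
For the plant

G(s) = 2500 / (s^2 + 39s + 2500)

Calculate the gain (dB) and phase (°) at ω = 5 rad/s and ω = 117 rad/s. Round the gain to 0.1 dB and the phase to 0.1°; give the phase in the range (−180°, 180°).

ω = 5: 0.1 dB, -4.5°; ω = 117: -13.7 dB, -157.8°

At s = jω = j5:
quadratic: (j5)² + 39·j5 + 2500 = 2475 + j195 → |·| ≈ 2482.7, ∠ ≈ 4.50°
|G| = 2500 / 2482.7 ≈ 1.007
Gain = 20 log₁₀(1.007) ≈ 0.06 dB
∠G = 0.00° − 4.50° = -4.50°

At s = jω = j117:
quadratic: (j117)² + 39·j117 + 2500 = -11189 + j4563 → |·| ≈ 12084, ∠ ≈ 157.81°
|G| = 2500 / 12084 ≈ 0.20689
Gain = 20 log₁₀(0.20689) ≈ -13.69 dB
∠G = 0.00° − 157.81° = -157.81°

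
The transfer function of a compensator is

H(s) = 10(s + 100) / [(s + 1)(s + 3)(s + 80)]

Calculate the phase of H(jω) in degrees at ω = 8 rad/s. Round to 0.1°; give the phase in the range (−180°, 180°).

At s = jω = j8:
zero (s+100): 100 + j8 → |·| = √(100²+8²) = √10064 ≈ 100.32, ∠ = arctan(8/100) ≈ 4.57°
pole (s+1): 1 + j8 → |·| = √(1²+8²) = √65 ≈ 8.0623, ∠ = arctan(8/1) ≈ 82.87°
pole (s+3): 3 + j8 → |·| = √(3²+8²) = √73 ≈ 8.544, ∠ = arctan(8/3) ≈ 69.44°
pole (s+80): 80 + j8 → |·| = √(80²+8²) = √6464 ≈ 80.399, ∠ = arctan(8/80) ≈ 5.71°
∠H = 4.57° − 158.02° = -153.45°

-153.5°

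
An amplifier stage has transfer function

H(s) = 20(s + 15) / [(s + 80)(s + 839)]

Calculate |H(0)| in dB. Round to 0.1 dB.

-47.0 dB

H(0) = 20·15 / (80·839) ≈ 0.0044696
20 log₁₀(0.0044696) ≈ -46.99 dB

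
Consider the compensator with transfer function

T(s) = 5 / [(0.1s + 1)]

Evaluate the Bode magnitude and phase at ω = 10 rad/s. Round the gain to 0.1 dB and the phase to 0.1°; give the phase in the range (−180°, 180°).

At ω = 10 rad/s:
pole (1 + j10·0.1) = 1 + j1 → |·| ≈ 1.4142, ∠ ≈ 45.00°
|T| = 5 · 1 / (1.4142) ≈ 3.5356
Gain = 20 log₁₀(3.5356) ≈ 10.97 dB
∠T = (0°) − (45.00°) = -45.00°

11.0 dB, -45.0°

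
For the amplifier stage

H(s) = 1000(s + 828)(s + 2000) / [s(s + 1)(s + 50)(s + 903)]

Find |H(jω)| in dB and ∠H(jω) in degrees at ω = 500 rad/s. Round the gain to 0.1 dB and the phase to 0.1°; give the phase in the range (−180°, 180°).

-36.3 dB, 112.0°

At s = jω = j500:
zero (s+828): 828 + j500 → |·| = √(828²+500²) = √935584 ≈ 967.26, ∠ = arctan(500/828) ≈ 31.13°
zero (s+2000): 2000 + j500 → |·| = √(2000²+500²) = √4250000 ≈ 2061.6, ∠ = arctan(500/2000) ≈ 14.04°
pole (s+1): 1 + j500 → |·| = √(1²+500²) = √250001 ≈ 500, ∠ = arctan(500/1) ≈ 89.89°
pole (s+50): 50 + j500 → |·| = √(50²+500²) = √252500 ≈ 502.49, ∠ = arctan(500/50) ≈ 84.29°
pole (s+903): 903 + j500 → |·| = √(903²+500²) = √1065409 ≈ 1032.2, ∠ = arctan(500/903) ≈ 28.97°
pole at origin: |s| = 500, ∠ = 90.00° (in denominator)
|H| = 1000 · 1.9941e+06 / 1.2967e+11 ≈ 0.015378
Gain = 20 log₁₀(0.015378) ≈ -36.26 dB
∠H = 45.17° − 293.15° = -247.98° ≡ 112.02° (principal value)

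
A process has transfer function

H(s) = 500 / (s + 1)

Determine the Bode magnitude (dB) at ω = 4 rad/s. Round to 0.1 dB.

41.7 dB

Substitute s = j4:
Numerator: 500 = 500 + j0
Denominator: (j4) + 1 = 1 + j4
|N| = √(500² + 0²) ≈ 500, ∠N ≈ 0.00°
|D| = √(1² + 4²) ≈ 4.1231, ∠D ≈ 75.96°
|H| = 500 / 4.1231 ≈ 121.27
Gain = 20 log₁₀(121.27) ≈ 41.68 dB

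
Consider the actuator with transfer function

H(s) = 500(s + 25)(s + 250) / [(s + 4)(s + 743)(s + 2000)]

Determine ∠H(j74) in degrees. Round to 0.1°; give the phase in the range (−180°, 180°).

At s = jω = j74:
zero (s+25): 25 + j74 → |·| = √(25²+74²) = √6101 ≈ 78.109, ∠ = arctan(74/25) ≈ 71.33°
zero (s+250): 250 + j74 → |·| = √(250²+74²) = √67976 ≈ 260.72, ∠ = arctan(74/250) ≈ 16.49°
pole (s+4): 4 + j74 → |·| = √(4²+74²) = √5492 ≈ 74.108, ∠ = arctan(74/4) ≈ 86.91°
pole (s+743): 743 + j74 → |·| = √(743²+74²) = √557525 ≈ 746.68, ∠ = arctan(74/743) ≈ 5.69°
pole (s+2000): 2000 + j74 → |·| = √(2000²+74²) = √4005476 ≈ 2001.4, ∠ = arctan(74/2000) ≈ 2.12°
∠H = 87.82° − 94.72° = -6.90°

-6.9°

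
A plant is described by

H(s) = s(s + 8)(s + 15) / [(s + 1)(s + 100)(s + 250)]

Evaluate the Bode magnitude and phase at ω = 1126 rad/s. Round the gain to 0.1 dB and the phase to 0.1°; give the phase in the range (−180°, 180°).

At s = jω = j1126:
zero (s+8): 8 + j1126 → |·| = √(8²+1126²) = √1267940 ≈ 1126, ∠ = arctan(1126/8) ≈ 89.59°
zero (s+15): 15 + j1126 → |·| = √(15²+1126²) = √1268101 ≈ 1126.1, ∠ = arctan(1126/15) ≈ 89.24°
zero at origin: s = j1126 → |·| = 1126, ∠ = 90.00°
pole (s+1): 1 + j1126 → |·| = √(1²+1126²) = √1267877 ≈ 1126, ∠ = arctan(1126/1) ≈ 89.95°
pole (s+100): 100 + j1126 → |·| = √(100²+1126²) = √1277876 ≈ 1130.4, ∠ = arctan(1126/100) ≈ 84.92°
pole (s+250): 250 + j1126 → |·| = √(250²+1126²) = √1330376 ≈ 1153.4, ∠ = arctan(1126/250) ≈ 77.48°
|H| = 1 · 1.4278e+09 / 1.4681e+09 ≈ 0.97255
Gain = 20 log₁₀(0.97255) ≈ -0.24 dB
∠H = 268.83° − 252.35° = 16.48°

-0.2 dB, 16.5°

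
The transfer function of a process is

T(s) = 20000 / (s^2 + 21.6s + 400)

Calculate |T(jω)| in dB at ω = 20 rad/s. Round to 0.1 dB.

33.3 dB

At s = jω = j20:
quadratic: (j20)² + 21.6·j20 + 400 = 0 + j432 → |·| ≈ 432, ∠ ≈ 90.00°
|T| = 20000 / 432 ≈ 46.296
Gain = 20 log₁₀(46.296) ≈ 33.31 dB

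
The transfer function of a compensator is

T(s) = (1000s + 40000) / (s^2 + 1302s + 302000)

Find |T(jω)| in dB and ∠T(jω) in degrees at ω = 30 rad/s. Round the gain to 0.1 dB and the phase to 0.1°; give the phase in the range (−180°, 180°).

Substitute s = j30:
Numerator: 1000(j30) + 40000 = 40000 + j30000
Denominator: (j30)^2 + 1302(j30) + 302000 = 301100 + j39060
|N| = √(40000² + 30000²) ≈ 50000, ∠N ≈ 36.87°
|D| = √(301100² + 39060²) ≈ 3.0362e+05, ∠D ≈ 7.39°
|T| = 50000 / 3.0362e+05 ≈ 0.16468
Gain = 20 log₁₀(0.16468) ≈ -15.67 dB
∠T = 36.87° − 7.39° = 29.48°

-15.7 dB, 29.5°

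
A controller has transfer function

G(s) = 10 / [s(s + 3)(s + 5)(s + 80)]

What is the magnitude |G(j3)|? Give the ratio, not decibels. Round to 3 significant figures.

0.00168

At s = jω = j3:
pole (s+3): 3 + j3 → |·| = √(3²+3²) = √18 ≈ 4.2426, ∠ = arctan(3/3) ≈ 45.00°
pole (s+5): 5 + j3 → |·| = √(5²+3²) = √34 ≈ 5.831, ∠ = arctan(3/5) ≈ 30.96°
pole (s+80): 80 + j3 → |·| = √(80²+3²) = √6409 ≈ 80.056, ∠ = arctan(3/80) ≈ 2.15°
pole at origin: |s| = 3, ∠ = 90.00° (in denominator)
|G| = 10 / 5941.4 ≈ 0.0016831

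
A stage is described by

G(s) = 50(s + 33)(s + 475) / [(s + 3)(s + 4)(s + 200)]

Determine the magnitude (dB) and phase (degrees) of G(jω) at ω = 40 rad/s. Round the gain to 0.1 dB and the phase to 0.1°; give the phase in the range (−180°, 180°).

11.5 dB, -126.0°

At s = jω = j40:
zero (s+33): 33 + j40 → |·| = √(33²+40²) = √2689 ≈ 51.856, ∠ = arctan(40/33) ≈ 50.48°
zero (s+475): 475 + j40 → |·| = √(475²+40²) = √227225 ≈ 476.68, ∠ = arctan(40/475) ≈ 4.81°
pole (s+3): 3 + j40 → |·| = √(3²+40²) = √1609 ≈ 40.112, ∠ = arctan(40/3) ≈ 85.71°
pole (s+4): 4 + j40 → |·| = √(4²+40²) = √1616 ≈ 40.2, ∠ = arctan(40/4) ≈ 84.29°
pole (s+200): 200 + j40 → |·| = √(200²+40²) = √41600 ≈ 203.96, ∠ = arctan(40/200) ≈ 11.31°
|G| = 50 · 24719 / 3.2889e+05 ≈ 3.7579
Gain = 20 log₁₀(3.7579) ≈ 11.50 dB
∠G = 55.29° − 181.31° = -126.02°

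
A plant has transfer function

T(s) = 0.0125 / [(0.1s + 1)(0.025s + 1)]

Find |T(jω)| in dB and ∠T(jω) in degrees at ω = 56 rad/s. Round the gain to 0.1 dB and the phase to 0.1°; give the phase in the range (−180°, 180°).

At ω = 56 rad/s:
pole (1 + j56·0.1) = 1 + j5.6 → |·| ≈ 5.6886, ∠ ≈ 79.88°
pole (1 + j56·0.025) = 1 + j1.4 → |·| ≈ 1.7205, ∠ ≈ 54.46°
|T| = 0.0125 · 1 / (5.6886 · 1.7205) ≈ 0.0012772
Gain = 20 log₁₀(0.0012772) ≈ -57.87 dB
∠T = (0°) − (79.88° + 54.46°) = -134.34°

-57.9 dB, -134.3°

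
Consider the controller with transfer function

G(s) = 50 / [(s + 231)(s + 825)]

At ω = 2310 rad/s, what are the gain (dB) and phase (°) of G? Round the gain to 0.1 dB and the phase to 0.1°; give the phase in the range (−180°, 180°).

At s = jω = j2310:
pole (s+231): 231 + j2310 → |·| = √(231²+2310²) = √5389461 ≈ 2321.5, ∠ = arctan(2310/231) ≈ 84.29°
pole (s+825): 825 + j2310 → |·| = √(825²+2310²) = √6016725 ≈ 2452.9, ∠ = arctan(2310/825) ≈ 70.35°
|G| = 50 / 5.6944e+06 ≈ 8.7806e-06
Gain = 20 log₁₀(8.7806e-06) ≈ -101.13 dB
∠G = 0.00° − 154.64° = -154.64°

-101.1 dB, -154.6°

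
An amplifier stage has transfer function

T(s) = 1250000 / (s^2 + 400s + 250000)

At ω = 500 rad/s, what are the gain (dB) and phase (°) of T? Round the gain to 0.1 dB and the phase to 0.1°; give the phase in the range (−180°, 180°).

At s = jω = j500:
quadratic: (j500)² + 400·j500 + 250000 = 0 + j200000 → |·| ≈ 2e+05, ∠ ≈ 90.00°
|T| = 1250000 / 2e+05 ≈ 6.25
Gain = 20 log₁₀(6.25) ≈ 15.92 dB
∠T = 0.00° − 90.00° = -90.00°

15.9 dB, -90.0°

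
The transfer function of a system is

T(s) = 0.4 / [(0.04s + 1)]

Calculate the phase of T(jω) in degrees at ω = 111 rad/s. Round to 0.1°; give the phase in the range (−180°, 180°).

-77.3°

At ω = 111 rad/s:
pole (1 + j111·0.04) = 1 + j4.44 → |·| ≈ 4.5512, ∠ ≈ 77.31°
∠T = (0°) − (77.31°) = -77.31°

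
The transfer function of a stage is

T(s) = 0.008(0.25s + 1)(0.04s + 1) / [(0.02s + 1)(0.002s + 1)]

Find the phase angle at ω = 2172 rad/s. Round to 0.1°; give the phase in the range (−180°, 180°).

13.5°

At ω = 2172 rad/s:
zero (1 + j2172·0.25) = 1 + j543 → |·| ≈ 543, ∠ ≈ 89.89°
zero (1 + j2172·0.04) = 1 + j86.88 → |·| ≈ 86.886, ∠ ≈ 89.34°
pole (1 + j2172·0.02) = 1 + j43.44 → |·| ≈ 43.452, ∠ ≈ 88.68°
pole (1 + j2172·0.002) = 1 + j4.344 → |·| ≈ 4.4576, ∠ ≈ 77.04°
∠T = (89.89° + 89.34°) − (88.68° + 77.04°) = 13.51°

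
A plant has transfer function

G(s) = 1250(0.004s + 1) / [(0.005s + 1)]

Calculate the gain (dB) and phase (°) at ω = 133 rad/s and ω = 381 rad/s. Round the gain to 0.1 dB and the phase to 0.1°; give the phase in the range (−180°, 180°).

At ω = 133 rad/s:
zero (1 + j133·0.004) = 1 + j0.532 → |·| ≈ 1.1327, ∠ ≈ 28.01°
pole (1 + j133·0.005) = 1 + j0.665 → |·| ≈ 1.2009, ∠ ≈ 33.62°
|G| = 1250 · 1.1327 / (1.2009) ≈ 1179
Gain = 20 log₁₀(1179) ≈ 61.43 dB
∠G = (28.01°) − (33.62°) = -5.61°

At ω = 381 rad/s:
zero (1 + j381·0.004) = 1 + j1.524 → |·| ≈ 1.8228, ∠ ≈ 56.73°
pole (1 + j381·0.005) = 1 + j1.905 → |·| ≈ 2.1515, ∠ ≈ 62.30°
|G| = 1250 · 1.8228 / (2.1515) ≈ 1059
Gain = 20 log₁₀(1059) ≈ 60.50 dB
∠G = (56.73°) − (62.30°) = -5.57°

ω = 133: 61.4 dB, -5.6°; ω = 381: 60.5 dB, -5.6°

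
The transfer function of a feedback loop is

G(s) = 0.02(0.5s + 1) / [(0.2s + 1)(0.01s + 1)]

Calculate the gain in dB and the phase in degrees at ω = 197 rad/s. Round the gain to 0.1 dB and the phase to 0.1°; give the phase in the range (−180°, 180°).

At ω = 197 rad/s:
zero (1 + j197·0.5) = 1 + j98.5 → |·| ≈ 98.505, ∠ ≈ 89.42°
pole (1 + j197·0.2) = 1 + j39.4 → |·| ≈ 39.413, ∠ ≈ 88.55°
pole (1 + j197·0.01) = 1 + j1.97 → |·| ≈ 2.2093, ∠ ≈ 63.09°
|G| = 0.02 · 98.505 / (39.413 · 2.2093) ≈ 0.022625
Gain = 20 log₁₀(0.022625) ≈ -32.91 dB
∠G = (89.42°) − (88.55° + 63.09°) = -62.22°

-32.9 dB, -62.2°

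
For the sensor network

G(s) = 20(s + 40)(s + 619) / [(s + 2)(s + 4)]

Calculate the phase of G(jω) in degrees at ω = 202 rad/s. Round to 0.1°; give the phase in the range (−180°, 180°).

-81.4°

At s = jω = j202:
zero (s+40): 40 + j202 → |·| = √(40²+202²) = √42404 ≈ 205.92, ∠ = arctan(202/40) ≈ 78.80°
zero (s+619): 619 + j202 → |·| = √(619²+202²) = √423965 ≈ 651.13, ∠ = arctan(202/619) ≈ 18.07°
pole (s+2): 2 + j202 → |·| = √(2²+202²) = √40808 ≈ 202.01, ∠ = arctan(202/2) ≈ 89.43°
pole (s+4): 4 + j202 → |·| = √(4²+202²) = √40820 ≈ 202.04, ∠ = arctan(202/4) ≈ 88.87°
∠G = 96.87° − 178.30° = -81.43°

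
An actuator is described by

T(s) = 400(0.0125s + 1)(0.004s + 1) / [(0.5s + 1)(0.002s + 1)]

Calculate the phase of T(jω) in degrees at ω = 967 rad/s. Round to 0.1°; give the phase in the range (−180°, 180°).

8.2°

At ω = 967 rad/s:
zero (1 + j967·0.0125) = 1 + j12.0875 → |·| ≈ 12.129, ∠ ≈ 85.27°
zero (1 + j967·0.004) = 1 + j3.868 → |·| ≈ 3.9952, ∠ ≈ 75.50°
pole (1 + j967·0.5) = 1 + j483.5 → |·| ≈ 483.5, ∠ ≈ 89.88°
pole (1 + j967·0.002) = 1 + j1.934 → |·| ≈ 2.1772, ∠ ≈ 62.66°
∠T = (85.27° + 75.50°) − (89.88° + 62.66°) = 8.23°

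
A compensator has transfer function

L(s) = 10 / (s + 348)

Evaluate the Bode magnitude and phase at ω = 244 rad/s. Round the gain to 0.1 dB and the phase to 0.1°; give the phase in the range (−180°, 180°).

Substitute s = j244:
Numerator: 10 = 10 + j0
Denominator: (j244) + 348 = 348 + j244
|N| = √(10² + 0²) ≈ 10, ∠N ≈ 0.00°
|D| = √(348² + 244²) ≈ 425.02, ∠D ≈ 35.04°
|L| = 10 / 425.02 ≈ 0.023528
Gain = 20 log₁₀(0.023528) ≈ -32.57 dB
∠L = 0.00° − 35.04° = -35.04°

-32.6 dB, -35.0°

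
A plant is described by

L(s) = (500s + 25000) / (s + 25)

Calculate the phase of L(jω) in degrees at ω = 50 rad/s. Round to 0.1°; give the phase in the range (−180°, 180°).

-18.4°

Substitute s = j50:
Numerator: 500(j50) + 25000 = 25000 + j25000
Denominator: (j50) + 25 = 25 + j50
|N| = √(25000² + 25000²) ≈ 35355, ∠N ≈ 45.00°
|D| = √(25² + 50²) ≈ 55.902, ∠D ≈ 63.43°
∠L = 45.00° − 63.43° = -18.43°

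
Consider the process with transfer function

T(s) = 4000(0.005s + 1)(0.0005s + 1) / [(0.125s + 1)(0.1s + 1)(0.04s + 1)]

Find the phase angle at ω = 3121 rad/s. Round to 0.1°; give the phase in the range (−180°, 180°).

At ω = 3121 rad/s:
zero (1 + j3121·0.005) = 1 + j15.605 → |·| ≈ 15.637, ∠ ≈ 86.33°
zero (1 + j3121·0.0005) = 1 + j1.5605 → |·| ≈ 1.8534, ∠ ≈ 57.35°
pole (1 + j3121·0.125) = 1 + j390.125 → |·| ≈ 390.13, ∠ ≈ 89.85°
pole (1 + j3121·0.1) = 1 + j312.1 → |·| ≈ 312.1, ∠ ≈ 89.82°
pole (1 + j3121·0.04) = 1 + j124.84 → |·| ≈ 124.84, ∠ ≈ 89.54°
∠T = (86.33° + 57.35°) − (89.85° + 89.82° + 89.54°) = -125.53°

-125.5°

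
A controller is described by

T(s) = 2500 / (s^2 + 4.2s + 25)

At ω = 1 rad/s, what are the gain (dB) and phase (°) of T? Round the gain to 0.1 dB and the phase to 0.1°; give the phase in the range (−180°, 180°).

40.2 dB, -9.9°

At s = jω = j1:
quadratic: (j1)² + 4.2·j1 + 25 = 24 + j4.2 → |·| ≈ 24.365, ∠ ≈ 9.93°
|T| = 2500 / 24.365 ≈ 102.61
Gain = 20 log₁₀(102.61) ≈ 40.22 dB
∠T = 0.00° − 9.93° = -9.93°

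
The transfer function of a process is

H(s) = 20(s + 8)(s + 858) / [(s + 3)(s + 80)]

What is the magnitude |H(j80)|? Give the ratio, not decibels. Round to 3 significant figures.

153

At s = jω = j80:
zero (s+8): 8 + j80 → |·| = √(8²+80²) = √6464 ≈ 80.399, ∠ = arctan(80/8) ≈ 84.29°
zero (s+858): 858 + j80 → |·| = √(858²+80²) = √742564 ≈ 861.72, ∠ = arctan(80/858) ≈ 5.33°
pole (s+3): 3 + j80 → |·| = √(3²+80²) = √6409 ≈ 80.056, ∠ = arctan(80/3) ≈ 87.85°
pole (s+80): 80 + j80 → |·| = √(80²+80²) = √12800 ≈ 113.14, ∠ = arctan(80/80) ≈ 45.00°
|H| = 20 · 69281 / 9057.5 ≈ 152.98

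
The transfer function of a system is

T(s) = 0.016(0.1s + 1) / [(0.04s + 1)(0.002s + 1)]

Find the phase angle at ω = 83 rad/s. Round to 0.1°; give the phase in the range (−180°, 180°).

At ω = 83 rad/s:
zero (1 + j83·0.1) = 1 + j8.3 → |·| ≈ 8.36, ∠ ≈ 83.13°
pole (1 + j83·0.04) = 1 + j3.32 → |·| ≈ 3.4673, ∠ ≈ 73.24°
pole (1 + j83·0.002) = 1 + j0.166 → |·| ≈ 1.0137, ∠ ≈ 9.43°
∠T = (83.13°) − (73.24° + 9.43°) = 0.46°

0.5°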